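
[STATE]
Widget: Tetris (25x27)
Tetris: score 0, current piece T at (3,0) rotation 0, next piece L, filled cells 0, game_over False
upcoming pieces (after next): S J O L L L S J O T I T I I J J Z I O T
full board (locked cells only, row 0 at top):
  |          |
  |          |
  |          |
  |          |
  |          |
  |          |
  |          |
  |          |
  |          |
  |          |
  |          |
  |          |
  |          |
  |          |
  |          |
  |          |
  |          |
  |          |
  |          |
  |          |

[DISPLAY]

    ▒     │Next:         
   ▒▒▒    │  ▒           
          │▒▒▒           
          │              
          │              
          │              
          │Score:        
          │0             
          │              
          │              
          │              
          │              
          │              
          │              
          │              
          │              
          │              
          │              
          │              
          │              
          │              
          │              
          │              
          │              
          │              
          │              
          │              


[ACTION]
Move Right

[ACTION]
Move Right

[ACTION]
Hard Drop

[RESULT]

     ▒    │Next:         
   ▒▒▒    │ ░░           
          │░░            
          │              
          │              
          │              
          │Score:        
          │0             
          │              
          │              
          │              
          │              
          │              
          │              
          │              
          │              
          │              
          │              
      ▒   │              
     ▒▒▒  │              
          │              
          │              
          │              
          │              
          │              
          │              
          │              


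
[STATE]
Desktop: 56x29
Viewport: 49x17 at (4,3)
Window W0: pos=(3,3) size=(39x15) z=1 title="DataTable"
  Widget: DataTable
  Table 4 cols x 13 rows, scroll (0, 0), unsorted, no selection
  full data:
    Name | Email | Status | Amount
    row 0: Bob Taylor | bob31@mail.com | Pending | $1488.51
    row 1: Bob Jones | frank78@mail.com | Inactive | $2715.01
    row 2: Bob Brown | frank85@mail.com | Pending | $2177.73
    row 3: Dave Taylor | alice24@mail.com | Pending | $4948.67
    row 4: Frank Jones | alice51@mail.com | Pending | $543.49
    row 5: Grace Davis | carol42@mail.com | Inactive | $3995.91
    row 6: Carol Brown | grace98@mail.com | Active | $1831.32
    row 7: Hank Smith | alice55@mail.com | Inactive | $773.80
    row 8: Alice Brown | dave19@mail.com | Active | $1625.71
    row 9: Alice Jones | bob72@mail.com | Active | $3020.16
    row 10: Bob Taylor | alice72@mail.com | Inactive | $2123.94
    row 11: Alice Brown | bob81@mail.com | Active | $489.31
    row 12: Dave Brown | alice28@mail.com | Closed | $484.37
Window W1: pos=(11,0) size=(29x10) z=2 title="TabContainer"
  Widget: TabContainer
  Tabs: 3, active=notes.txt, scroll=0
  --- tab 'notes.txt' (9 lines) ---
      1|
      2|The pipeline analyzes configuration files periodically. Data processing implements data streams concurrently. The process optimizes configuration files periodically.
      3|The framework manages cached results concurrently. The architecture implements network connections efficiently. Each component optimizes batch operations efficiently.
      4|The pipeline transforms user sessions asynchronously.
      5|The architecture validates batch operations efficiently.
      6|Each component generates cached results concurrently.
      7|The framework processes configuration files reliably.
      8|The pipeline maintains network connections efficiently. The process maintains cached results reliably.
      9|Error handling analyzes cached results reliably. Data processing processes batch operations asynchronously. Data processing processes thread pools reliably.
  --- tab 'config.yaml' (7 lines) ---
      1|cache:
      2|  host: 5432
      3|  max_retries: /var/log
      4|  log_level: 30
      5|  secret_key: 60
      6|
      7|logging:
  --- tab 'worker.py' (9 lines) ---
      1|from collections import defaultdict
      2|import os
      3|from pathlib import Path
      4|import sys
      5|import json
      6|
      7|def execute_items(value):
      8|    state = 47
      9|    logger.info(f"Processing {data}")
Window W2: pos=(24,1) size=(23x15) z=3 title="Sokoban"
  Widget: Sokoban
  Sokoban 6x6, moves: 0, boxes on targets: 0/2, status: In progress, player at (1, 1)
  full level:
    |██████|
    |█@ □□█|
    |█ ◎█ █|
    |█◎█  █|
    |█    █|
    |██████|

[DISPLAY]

━━━━━━━┃[notes.txt]│┠─────────────────────┨      
 DataTa┃────────────┃██████               ┃      
───────┃            ┃█@ □□█               ┃      
Name   ┃The pipeline┃█ ◎█ █               ┃      
───────┃The framewor┃█◎█  █               ┃      
Bob Tay┃The pipeline┃█    █               ┃      
Bob Jon┗━━━━━━━━━━━━┃██████               ┃      
Bob Brown  │frank85@┃Moves: 0  0/2        ┃      
Dave Taylor│alice24@┃                     ┃      
Frank Jones│alice51@┃                     ┃      
Grace Davis│carol42@┃                     ┃      
Carol Brown│grace98@┃                     ┃      
Hank Smith │alice55@┗━━━━━━━━━━━━━━━━━━━━━┛      
Alice Brown│dave19@mail.com │Active  ┃           
━━━━━━━━━━━━━━━━━━━━━━━━━━━━━━━━━━━━━┛           
                                                 
                                                 


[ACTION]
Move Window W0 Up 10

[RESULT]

Name   ┃[notes.txt]│┠─────────────────────┨      
───────┃────────────┃██████               ┃      
Bob Tay┃            ┃█@ □□█               ┃      
Bob Jon┃The pipeline┃█ ◎█ █               ┃      
Bob Bro┃The framewor┃█◎█  █               ┃      
Dave Ta┃The pipeline┃█    █               ┃      
Frank J┗━━━━━━━━━━━━┃██████               ┃      
Grace Davis│carol42@┃Moves: 0  0/2        ┃      
Carol Brown│grace98@┃                     ┃      
Hank Smith │alice55@┃                     ┃      
Alice Brown│dave19@m┃                     ┃      
━━━━━━━━━━━━━━━━━━━━┃                     ┃      
                    ┗━━━━━━━━━━━━━━━━━━━━━┛      
                                                 
                                                 
                                                 
                                                 


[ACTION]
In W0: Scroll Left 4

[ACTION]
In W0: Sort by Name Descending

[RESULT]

Name   ┃[notes.txt]│┠─────────────────────┨      
───────┃────────────┃██████               ┃      
Hank Sm┃            ┃█@ □□█               ┃      
Grace D┃The pipeline┃█ ◎█ █               ┃      
Frank J┃The framewor┃█◎█  █               ┃      
Dave Ta┃The pipeline┃█    █               ┃      
Dave Br┗━━━━━━━━━━━━┃██████               ┃      
Carol Brown│grace98@┃Moves: 0  0/2        ┃      
Bob Taylor │bob31@ma┃                     ┃      
Bob Taylor │alice72@┃                     ┃      
Bob Jones  │frank78@┃                     ┃      
━━━━━━━━━━━━━━━━━━━━┃                     ┃      
                    ┗━━━━━━━━━━━━━━━━━━━━━┛      
                                                 
                                                 
                                                 
                                                 


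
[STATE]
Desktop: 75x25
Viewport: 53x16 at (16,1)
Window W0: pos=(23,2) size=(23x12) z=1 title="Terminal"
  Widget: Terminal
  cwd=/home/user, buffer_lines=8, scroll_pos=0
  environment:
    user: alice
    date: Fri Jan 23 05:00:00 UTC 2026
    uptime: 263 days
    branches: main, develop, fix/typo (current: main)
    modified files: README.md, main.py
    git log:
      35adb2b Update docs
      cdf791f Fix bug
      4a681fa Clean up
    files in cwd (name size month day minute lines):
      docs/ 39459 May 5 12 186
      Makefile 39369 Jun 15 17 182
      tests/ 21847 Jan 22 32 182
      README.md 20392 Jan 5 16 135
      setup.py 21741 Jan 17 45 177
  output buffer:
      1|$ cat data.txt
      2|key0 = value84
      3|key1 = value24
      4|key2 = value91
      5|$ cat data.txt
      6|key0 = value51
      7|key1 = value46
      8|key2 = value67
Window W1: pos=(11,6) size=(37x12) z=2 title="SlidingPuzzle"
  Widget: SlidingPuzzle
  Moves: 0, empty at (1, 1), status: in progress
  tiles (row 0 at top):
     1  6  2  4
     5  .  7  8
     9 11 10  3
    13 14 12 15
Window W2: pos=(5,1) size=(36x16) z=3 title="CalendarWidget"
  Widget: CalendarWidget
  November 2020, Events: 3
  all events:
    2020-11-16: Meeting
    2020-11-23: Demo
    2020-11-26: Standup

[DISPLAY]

━━━━━━━━━━━━━━━━━━━━━━━━┓                            
idget                   ┃━━━━┓                       
────────────────────────┨    ┃                       
November 2020           ┃────┨                       
h Fr Sa Su              ┃    ┃                       
         1              ┃━━━━━━┓                     
5  6  7  8              ┃      ┃                     
2 13 14 15              ┃──────┨                     
19 20 21 22             ┃      ┃                     
26* 27 28 29            ┃      ┃                     
                        ┃      ┃                     
                        ┃      ┃                     
                        ┃      ┃                     
                        ┃      ┃                     
                        ┃      ┃                     
━━━━━━━━━━━━━━━━━━━━━━━━┛      ┃                     


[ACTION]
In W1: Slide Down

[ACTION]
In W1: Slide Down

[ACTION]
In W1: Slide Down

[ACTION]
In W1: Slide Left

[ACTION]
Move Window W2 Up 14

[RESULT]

idget                   ┃                            
────────────────────────┨━━━━┓                       
November 2020           ┃    ┃                       
h Fr Sa Su              ┃────┨                       
         1              ┃    ┃                       
5  6  7  8              ┃━━━━━━┓                     
2 13 14 15              ┃      ┃                     
19 20 21 22             ┃──────┨                     
26* 27 28 29            ┃      ┃                     
                        ┃      ┃                     
                        ┃      ┃                     
                        ┃      ┃                     
                        ┃      ┃                     
                        ┃      ┃                     
━━━━━━━━━━━━━━━━━━━━━━━━┛      ┃                     
 │ 14 │ 12 │ 15 │              ┃                     


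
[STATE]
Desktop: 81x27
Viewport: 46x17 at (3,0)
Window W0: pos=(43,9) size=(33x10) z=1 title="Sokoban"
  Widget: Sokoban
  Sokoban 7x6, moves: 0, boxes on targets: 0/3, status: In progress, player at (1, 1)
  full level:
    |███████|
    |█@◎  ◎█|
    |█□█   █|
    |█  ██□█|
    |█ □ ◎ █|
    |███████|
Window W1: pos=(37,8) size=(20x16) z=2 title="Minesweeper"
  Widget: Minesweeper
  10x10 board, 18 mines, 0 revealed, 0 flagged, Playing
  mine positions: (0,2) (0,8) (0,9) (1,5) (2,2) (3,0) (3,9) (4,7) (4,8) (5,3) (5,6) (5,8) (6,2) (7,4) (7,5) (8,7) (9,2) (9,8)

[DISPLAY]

                                              
                                              
                                              
                                              
                                              
                                              
                                              
                                              
                                  ┏━━━━━━━━━━━
                                  ┃ Minesweepe
                                  ┠───────────
                                  ┃■■■■■■■■■■ 
                                  ┃■■■■■■■■■■ 
                                  ┃■■■■■■■■■■ 
                                  ┃■■■■■■■■■■ 
                                  ┃■■■■■■■■■■ 
                                  ┃■■■■■■■■■■ 


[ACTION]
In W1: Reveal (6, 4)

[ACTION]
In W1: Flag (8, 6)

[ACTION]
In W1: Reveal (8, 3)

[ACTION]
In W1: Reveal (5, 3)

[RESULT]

                                              
                                              
                                              
                                              
                                              
                                              
                                              
                                              
                                  ┏━━━━━━━━━━━
                                  ┃ Minesweepe
                                  ┠───────────
                                  ┃■■✹■■■■■✹✹ 
                                  ┃■■■■■✹■■■■ 
                                  ┃■■✹■■■■■■■ 
                                  ┃✹■■■■■■■■✹ 
                                  ┃■■■■■■■✹✹■ 
                                  ┃■■■✹■■✹■✹■ 


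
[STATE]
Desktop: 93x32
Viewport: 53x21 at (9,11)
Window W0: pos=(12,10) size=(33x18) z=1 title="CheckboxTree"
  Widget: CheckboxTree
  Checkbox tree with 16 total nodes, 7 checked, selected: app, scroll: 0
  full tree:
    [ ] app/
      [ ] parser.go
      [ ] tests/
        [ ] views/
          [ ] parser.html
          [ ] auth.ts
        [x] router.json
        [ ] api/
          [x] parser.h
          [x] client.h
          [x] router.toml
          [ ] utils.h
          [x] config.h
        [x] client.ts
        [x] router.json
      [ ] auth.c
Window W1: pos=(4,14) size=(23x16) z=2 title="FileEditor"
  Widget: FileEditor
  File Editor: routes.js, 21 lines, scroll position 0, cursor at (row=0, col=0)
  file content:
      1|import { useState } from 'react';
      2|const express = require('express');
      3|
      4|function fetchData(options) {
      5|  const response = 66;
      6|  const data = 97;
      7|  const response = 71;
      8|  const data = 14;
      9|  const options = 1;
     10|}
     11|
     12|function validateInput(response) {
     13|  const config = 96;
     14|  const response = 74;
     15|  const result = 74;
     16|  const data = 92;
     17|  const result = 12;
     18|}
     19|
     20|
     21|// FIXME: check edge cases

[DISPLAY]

   ┃ CheckboxTree                  ┃                 
   ┠───────────────────────────────┨                 
   ┃>[-] app/                      ┃                 
━━━━━━━━━━━━━━━━━┓go               ┃                 
eEditor          ┃                 ┃                 
─────────────────┨/                ┃                 
rt { useState } ▲┃ser.html         ┃                 
t express = requ█┃h.ts             ┃                 
                ░┃r.json           ┃                 
tion fetchData(o░┃                 ┃                 
nst response = 6░┃ser.h            ┃                 
nst data = 97;  ░┃ent.h            ┃                 
nst response = 7░┃ter.toml         ┃                 
nst data = 14;  ░┃ls.h             ┃                 
nst options = 1;░┃fig.h            ┃                 
                ░┃t.ts             ┃                 
                ░┃━━━━━━━━━━━━━━━━━┛                 
tion validateInp▼┃                                   
━━━━━━━━━━━━━━━━━┛                                   
                                                     
                                                     


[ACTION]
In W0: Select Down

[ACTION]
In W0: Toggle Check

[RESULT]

   ┃ CheckboxTree                  ┃                 
   ┠───────────────────────────────┨                 
   ┃ [-] app/                      ┃                 
━━━━━━━━━━━━━━━━━┓go               ┃                 
eEditor          ┃                 ┃                 
─────────────────┨/                ┃                 
rt { useState } ▲┃ser.html         ┃                 
t express = requ█┃h.ts             ┃                 
                ░┃r.json           ┃                 
tion fetchData(o░┃                 ┃                 
nst response = 6░┃ser.h            ┃                 
nst data = 97;  ░┃ent.h            ┃                 
nst response = 7░┃ter.toml         ┃                 
nst data = 14;  ░┃ls.h             ┃                 
nst options = 1;░┃fig.h            ┃                 
                ░┃t.ts             ┃                 
                ░┃━━━━━━━━━━━━━━━━━┛                 
tion validateInp▼┃                                   
━━━━━━━━━━━━━━━━━┛                                   
                                                     
                                                     


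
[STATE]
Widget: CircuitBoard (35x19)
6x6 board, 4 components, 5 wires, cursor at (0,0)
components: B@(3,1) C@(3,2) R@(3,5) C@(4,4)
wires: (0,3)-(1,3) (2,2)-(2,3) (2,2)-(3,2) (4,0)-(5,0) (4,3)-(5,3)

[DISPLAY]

   0 1 2 3 4 5                     
0  [.]          ·                  
                │                  
1               ·                  
                                   
2           · ─ ·                  
            │                      
3       B   C           R          
                                   
4   ·           ·   C              
    │           │                  
5   ·           ·                  
Cursor: (0,0)                      
                                   
                                   
                                   
                                   
                                   
                                   


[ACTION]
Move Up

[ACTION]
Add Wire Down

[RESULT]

   0 1 2 3 4 5                     
0  [.]          ·                  
    │           │                  
1   ·           ·                  
                                   
2           · ─ ·                  
            │                      
3       B   C           R          
                                   
4   ·           ·   C              
    │           │                  
5   ·           ·                  
Cursor: (0,0)                      
                                   
                                   
                                   
                                   
                                   
                                   


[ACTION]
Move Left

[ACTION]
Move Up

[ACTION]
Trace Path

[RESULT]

   0 1 2 3 4 5                     
0  [.]          ·                  
    │           │                  
1   ·           ·                  
                                   
2           · ─ ·                  
            │                      
3       B   C           R          
                                   
4   ·           ·   C              
    │           │                  
5   ·           ·                  
Cursor: (0,0)  Trace: Path with 2 n
                                   
                                   
                                   
                                   
                                   
                                   


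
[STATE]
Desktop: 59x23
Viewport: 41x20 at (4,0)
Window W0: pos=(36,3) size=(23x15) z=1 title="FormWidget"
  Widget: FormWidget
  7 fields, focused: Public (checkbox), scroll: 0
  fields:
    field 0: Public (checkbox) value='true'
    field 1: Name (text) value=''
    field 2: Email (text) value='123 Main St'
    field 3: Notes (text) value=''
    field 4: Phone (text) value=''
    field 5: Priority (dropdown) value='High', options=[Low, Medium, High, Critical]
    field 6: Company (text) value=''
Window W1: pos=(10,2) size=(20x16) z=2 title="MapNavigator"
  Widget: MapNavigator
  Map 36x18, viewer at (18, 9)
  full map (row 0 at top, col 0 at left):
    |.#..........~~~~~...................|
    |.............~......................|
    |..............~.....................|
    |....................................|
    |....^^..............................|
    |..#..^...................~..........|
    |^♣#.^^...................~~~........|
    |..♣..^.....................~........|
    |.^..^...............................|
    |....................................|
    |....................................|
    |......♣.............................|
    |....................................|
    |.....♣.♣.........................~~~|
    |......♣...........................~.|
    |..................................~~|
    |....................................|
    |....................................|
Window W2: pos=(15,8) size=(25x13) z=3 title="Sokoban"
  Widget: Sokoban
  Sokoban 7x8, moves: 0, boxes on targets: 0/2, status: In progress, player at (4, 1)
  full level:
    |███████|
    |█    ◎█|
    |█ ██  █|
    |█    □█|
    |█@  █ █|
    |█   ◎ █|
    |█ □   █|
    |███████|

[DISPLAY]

                                         
                                         
      ┏━━━━━━━━━━━━━━━━━━┓               
      ┃ MapNavigator     ┃      ┏━━━━━━━━
      ┠──────────────────┨      ┃ FormWid
      ┃..................┃      ┠────────
      ┃..................┃      ┃> Public
      ┃................~.┃      ┃  Name: 
      ┃....┏━━━━━━━━━━━━━━━━━━━━━━━┓mail:
      ┃....┃ Sokoban               ┃otes:
      ┃....┠───────────────────────┨hone:
      ┃....┃███████                ┃riori
      ┃....┃█    ◎█                ┃ompan
      ┃....┃█ ██  █                ┃     
      ┃....┃█    □█                ┃     
      ┃....┃█@  █ █                ┃     
      ┃....┃█   ◎ █                ┃     
      ┗━━━━┃█ □   █                ┃━━━━━
           ┃███████                ┃     
           ┃Moves: 0  0/2          ┃     


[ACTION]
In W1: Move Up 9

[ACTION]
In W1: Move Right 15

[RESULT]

                                         
                                         
      ┏━━━━━━━━━━━━━━━━━━┓               
      ┃ MapNavigator     ┃      ┏━━━━━━━━
      ┠──────────────────┨      ┃ FormWid
      ┃                  ┃      ┠────────
      ┃                  ┃      ┃> Public
      ┃                  ┃      ┃  Name: 
      ┃    ┏━━━━━━━━━━━━━━━━━━━━━━━┓mail:
      ┃    ┃ Sokoban               ┃otes:
      ┃    ┠───────────────────────┨hone:
      ┃....┃███████                ┃riori
      ┃....┃█    ◎█                ┃ompan
      ┃....┃█ ██  █                ┃     
      ┃....┃█    □█                ┃     
      ┃....┃█@  █ █                ┃     
      ┃.~..┃█   ◎ █                ┃     
      ┗━━━━┃█ □   █                ┃━━━━━
           ┃███████                ┃     
           ┃Moves: 0  0/2          ┃     


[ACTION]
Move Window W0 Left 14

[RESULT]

                                         
                                         
      ┏━━━━━━━━━━━━━━━━━━┓               
      ┃ MapNavigator     ┃━━━━━━━━━━━━━━┓
      ┠──────────────────┨dget          ┃
      ┃                  ┃──────────────┨
      ┃                  ┃c:     [x]    ┃
      ┃                  ┃       [     ]┃
      ┃    ┏━━━━━━━━━━━━━━━━━━━━━━━┓3 M]┃
      ┃    ┃ Sokoban               ┃   ]┃
      ┃    ┠───────────────────────┨   ]┃
      ┃....┃███████                ┃gh▼]┃
      ┃....┃█    ◎█                ┃   ]┃
      ┃....┃█ ██  █                ┃    ┃
      ┃....┃█    □█                ┃    ┃
      ┃....┃█@  █ █                ┃    ┃
      ┃.~..┃█   ◎ █                ┃    ┃
      ┗━━━━┃█ □   █                ┃━━━━┛
           ┃███████                ┃     
           ┃Moves: 0  0/2          ┃     


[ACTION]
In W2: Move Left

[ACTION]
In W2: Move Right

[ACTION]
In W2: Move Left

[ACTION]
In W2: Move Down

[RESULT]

                                         
                                         
      ┏━━━━━━━━━━━━━━━━━━┓               
      ┃ MapNavigator     ┃━━━━━━━━━━━━━━┓
      ┠──────────────────┨dget          ┃
      ┃                  ┃──────────────┨
      ┃                  ┃c:     [x]    ┃
      ┃                  ┃       [     ]┃
      ┃    ┏━━━━━━━━━━━━━━━━━━━━━━━┓3 M]┃
      ┃    ┃ Sokoban               ┃   ]┃
      ┃    ┠───────────────────────┨   ]┃
      ┃....┃███████                ┃gh▼]┃
      ┃....┃█    ◎█                ┃   ]┃
      ┃....┃█ ██  █                ┃    ┃
      ┃....┃█    □█                ┃    ┃
      ┃....┃█   █ █                ┃    ┃
      ┃.~..┃█@  ◎ █                ┃    ┃
      ┗━━━━┃█ □   █                ┃━━━━┛
           ┃███████                ┃     
           ┃Moves: 3  0/2          ┃     


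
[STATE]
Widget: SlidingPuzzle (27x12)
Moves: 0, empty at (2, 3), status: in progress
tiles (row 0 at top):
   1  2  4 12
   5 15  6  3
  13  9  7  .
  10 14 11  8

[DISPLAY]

┌────┬────┬────┬────┐      
│  1 │  2 │  4 │ 12 │      
├────┼────┼────┼────┤      
│  5 │ 15 │  6 │  3 │      
├────┼────┼────┼────┤      
│ 13 │  9 │  7 │    │      
├────┼────┼────┼────┤      
│ 10 │ 14 │ 11 │  8 │      
└────┴────┴────┴────┘      
Moves: 0                   
                           
                           


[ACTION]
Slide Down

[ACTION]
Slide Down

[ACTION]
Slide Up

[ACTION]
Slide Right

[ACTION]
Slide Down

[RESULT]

┌────┬────┬────┬────┐      
│  1 │  2 │    │ 12 │      
├────┼────┼────┼────┤      
│  5 │ 15 │  4 │  6 │      
├────┼────┼────┼────┤      
│ 13 │  9 │  7 │  3 │      
├────┼────┼────┼────┤      
│ 10 │ 14 │ 11 │  8 │      
└────┴────┴────┴────┘      
Moves: 5                   
                           
                           


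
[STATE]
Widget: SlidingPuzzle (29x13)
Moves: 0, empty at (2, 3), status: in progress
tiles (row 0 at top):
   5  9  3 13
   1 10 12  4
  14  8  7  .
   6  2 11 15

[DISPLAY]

┌────┬────┬────┬────┐        
│  5 │  9 │  3 │ 13 │        
├────┼────┼────┼────┤        
│  1 │ 10 │ 12 │  4 │        
├────┼────┼────┼────┤        
│ 14 │  8 │  7 │    │        
├────┼────┼────┼────┤        
│  6 │  2 │ 11 │ 15 │        
└────┴────┴────┴────┘        
Moves: 0                     
                             
                             
                             


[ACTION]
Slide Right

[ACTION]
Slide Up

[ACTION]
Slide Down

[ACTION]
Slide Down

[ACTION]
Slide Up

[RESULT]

┌────┬────┬────┬────┐        
│  5 │  9 │  3 │ 13 │        
├────┼────┼────┼────┤        
│  1 │ 10 │ 12 │  4 │        
├────┼────┼────┼────┤        
│ 14 │  8 │    │  7 │        
├────┼────┼────┼────┤        
│  6 │  2 │ 11 │ 15 │        
└────┴────┴────┴────┘        
Moves: 5                     
                             
                             
                             


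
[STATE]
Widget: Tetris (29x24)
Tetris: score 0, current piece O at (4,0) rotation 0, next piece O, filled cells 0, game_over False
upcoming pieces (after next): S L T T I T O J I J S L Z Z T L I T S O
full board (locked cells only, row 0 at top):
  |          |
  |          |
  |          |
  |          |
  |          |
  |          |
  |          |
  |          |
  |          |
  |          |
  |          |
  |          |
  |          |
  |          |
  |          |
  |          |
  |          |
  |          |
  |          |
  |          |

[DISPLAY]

    ▓▓    │Next:             
    ▓▓    │▓▓                
          │▓▓                
          │                  
          │                  
          │                  
          │Score:            
          │0                 
          │                  
          │                  
          │                  
          │                  
          │                  
          │                  
          │                  
          │                  
          │                  
          │                  
          │                  
          │                  
          │                  
          │                  
          │                  
          │                  


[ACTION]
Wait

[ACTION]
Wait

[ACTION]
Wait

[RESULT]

          │Next:             
          │▓▓                
          │▓▓                
    ▓▓    │                  
    ▓▓    │                  
          │                  
          │Score:            
          │0                 
          │                  
          │                  
          │                  
          │                  
          │                  
          │                  
          │                  
          │                  
          │                  
          │                  
          │                  
          │                  
          │                  
          │                  
          │                  
          │                  


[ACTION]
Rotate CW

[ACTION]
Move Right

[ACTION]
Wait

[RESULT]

          │Next:             
          │▓▓                
          │▓▓                
          │                  
     ▓▓   │                  
     ▓▓   │                  
          │Score:            
          │0                 
          │                  
          │                  
          │                  
          │                  
          │                  
          │                  
          │                  
          │                  
          │                  
          │                  
          │                  
          │                  
          │                  
          │                  
          │                  
          │                  


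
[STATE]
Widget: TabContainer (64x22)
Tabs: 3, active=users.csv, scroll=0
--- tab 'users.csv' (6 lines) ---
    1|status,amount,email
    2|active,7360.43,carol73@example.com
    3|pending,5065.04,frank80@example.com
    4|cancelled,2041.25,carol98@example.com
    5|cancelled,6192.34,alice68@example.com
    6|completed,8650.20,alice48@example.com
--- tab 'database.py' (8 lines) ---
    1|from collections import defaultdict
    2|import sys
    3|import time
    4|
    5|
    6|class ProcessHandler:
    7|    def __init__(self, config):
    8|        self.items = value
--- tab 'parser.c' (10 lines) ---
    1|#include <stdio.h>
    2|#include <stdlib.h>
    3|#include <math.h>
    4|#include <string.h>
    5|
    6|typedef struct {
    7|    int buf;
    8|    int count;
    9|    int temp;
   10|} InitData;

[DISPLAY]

[users.csv]│ database.py │ parser.c                             
────────────────────────────────────────────────────────────────
status,amount,email                                             
active,7360.43,carol73@example.com                              
pending,5065.04,frank80@example.com                             
cancelled,2041.25,carol98@example.com                           
cancelled,6192.34,alice68@example.com                           
completed,8650.20,alice48@example.com                           
                                                                
                                                                
                                                                
                                                                
                                                                
                                                                
                                                                
                                                                
                                                                
                                                                
                                                                
                                                                
                                                                
                                                                


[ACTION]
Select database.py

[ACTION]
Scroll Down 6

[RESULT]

 users.csv │[database.py]│ parser.c                             
────────────────────────────────────────────────────────────────
    def __init__(self, config):                                 
        self.items = value                                      
                                                                
                                                                
                                                                
                                                                
                                                                
                                                                
                                                                
                                                                
                                                                
                                                                
                                                                
                                                                
                                                                
                                                                
                                                                
                                                                
                                                                
                                                                


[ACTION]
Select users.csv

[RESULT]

[users.csv]│ database.py │ parser.c                             
────────────────────────────────────────────────────────────────
status,amount,email                                             
active,7360.43,carol73@example.com                              
pending,5065.04,frank80@example.com                             
cancelled,2041.25,carol98@example.com                           
cancelled,6192.34,alice68@example.com                           
completed,8650.20,alice48@example.com                           
                                                                
                                                                
                                                                
                                                                
                                                                
                                                                
                                                                
                                                                
                                                                
                                                                
                                                                
                                                                
                                                                
                                                                


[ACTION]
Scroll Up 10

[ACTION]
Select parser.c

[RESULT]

 users.csv │ database.py │[parser.c]                            
────────────────────────────────────────────────────────────────
#include <stdio.h>                                              
#include <stdlib.h>                                             
#include <math.h>                                               
#include <string.h>                                             
                                                                
typedef struct {                                                
    int buf;                                                    
    int count;                                                  
    int temp;                                                   
} InitData;                                                     
                                                                
                                                                
                                                                
                                                                
                                                                
                                                                
                                                                
                                                                
                                                                
                                                                
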